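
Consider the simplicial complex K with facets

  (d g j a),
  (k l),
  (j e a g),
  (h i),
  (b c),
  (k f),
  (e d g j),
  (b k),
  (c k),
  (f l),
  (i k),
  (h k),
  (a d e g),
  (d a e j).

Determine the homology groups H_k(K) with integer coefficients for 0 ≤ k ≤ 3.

H_0 = Z^2,  H_1 = Z^3,  H_2 = 0,  H_3 = Z.

Fix the vertex order a < b < c < d < e < f < g < h < i < j < k < l and write every simplex with vertices in increasing order. Then dim K = 3 and the simplices of K are:

  0-simplices (12): a, b, c, d, e, f, g, h, i, j, k, l
  1-simplices (19): ad, ae, ag, aj, bc, bk, ck, de, dg, dj, eg, ej, fk, fl, gj, hi, hk, ik, kl
  2-simplices (10): ade, adg, adj, aeg, aej, agj, deg, dej, dgj, egj
  3-simplices (5): adeg, adej, adgj, aegj, degj

so the chain groups are C_0 ≅ Z^12, C_1 ≅ Z^19, C_2 ≅ Z^10, C_3 ≅ Z^5.

The boundary map ∂_1: C_1 → C_0 sends each edge [p,q] (with p < q) to q − p. For instance
  ∂hi = i − h.
The resulting 12×19 matrix has rank 10, and its Smith normal form has invariant factors (1,1,1,1,1,1,1,1,1,1).

The boundary map ∂_2: C_2 → C_1 sends each 2-simplex [p,q,r] to [q,r] − [p,r] + [p,q]. For instance
  ∂deg = eg − dg + de,
  ∂dej = ej − dj + de.
The 19×10 boundary matrix has rank 6 and Smith normal form diag(1,1,1,1,1,1).

∂_3: C_3 → C_2 sends each 3-simplex σ to the alternating sum Σ_i (−1)^i (σ with its i-th vertex removed). For instance
  ∂degj = egj − dgj + dej − deg,
  ∂adgj = dgj − agj + adj − adg.
This gives a 10×5 integer matrix of rank 4; reducing to Smith normal form yields diagonal entries (1,1,1,1).

Now H_k = ker ∂_k / im ∂_{k+1}, so:

  H_0: rank C_0 − rank ∂_1 = 12 − 10 = 2, and the invariant factors of ∂_1 are all 1, so H_0 ≅ Z^2.
  H_1: rank ker ∂_1 − rank ∂_2 = (19 − 10) − 6 = 3, and the invariant factors of ∂_2 are all 1, so H_1 ≅ Z^3.
  H_2: rank ker ∂_2 − rank ∂_3 = (10 − 6) − 4 = 0, and the invariant factors of ∂_3 are all 1, so H_2 ≅ 0.
  H_3: rank ker ∂_3 − rank ∂_4 = (5 − 4) − 0 = 1, and there is no ∂_4, so H_3 ≅ Z.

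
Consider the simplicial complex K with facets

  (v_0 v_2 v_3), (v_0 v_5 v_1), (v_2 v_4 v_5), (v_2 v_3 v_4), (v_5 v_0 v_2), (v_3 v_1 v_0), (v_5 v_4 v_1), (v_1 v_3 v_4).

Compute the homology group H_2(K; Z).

Order the vertices as v_0 < v_1 < v_2 < v_3 < v_4 < v_5. Listing each simplex with vertices in this order, K has dimension 2 with simplices:

  0-simplices (6): [v_0], [v_1], [v_2], [v_3], [v_4], [v_5]
  1-simplices (12): [v_0,v_1], [v_0,v_2], [v_0,v_3], [v_0,v_5], [v_1,v_3], [v_1,v_4], [v_1,v_5], [v_2,v_3], [v_2,v_4], [v_2,v_5], [v_3,v_4], [v_4,v_5]
  2-simplices (8): [v_0,v_1,v_3], [v_0,v_1,v_5], [v_0,v_2,v_3], [v_0,v_2,v_5], [v_1,v_3,v_4], [v_1,v_4,v_5], [v_2,v_3,v_4], [v_2,v_4,v_5]

giving chain groups C_0 ≅ Z^6, C_1 ≅ Z^12, C_2 ≅ Z^8.

The boundary map ∂_1: C_1 → C_0 maps an edge to its endpoints' difference, ∂[p,q] = q − p. For instance
  ∂[v_4,v_5] = [v_5] − [v_4].
The resulting 6×12 matrix has rank 5, and its Smith normal form has invariant factors (1,1,1,1,1).

The boundary map ∂_2: C_2 → C_1 acts by ∂[p,q,r] = [q,r] − [p,r] + [p,q]. For instance
  ∂[v_1,v_3,v_4] = [v_3,v_4] − [v_1,v_4] + [v_1,v_3],
  ∂[v_0,v_2,v_3] = [v_2,v_3] − [v_0,v_3] + [v_0,v_2].
As a 12×8 matrix over Z this has rank 7, with invariant factors (1,1,1,1,1,1,1).

Now H_k = ker ∂_k / im ∂_{k+1}, so:

  H_2: rank ker ∂_2 − rank ∂_3 = (8 − 7) − 0 = 1, and there is no ∂_3, so H_2 ≅ Z.

H_2 ≅ Z.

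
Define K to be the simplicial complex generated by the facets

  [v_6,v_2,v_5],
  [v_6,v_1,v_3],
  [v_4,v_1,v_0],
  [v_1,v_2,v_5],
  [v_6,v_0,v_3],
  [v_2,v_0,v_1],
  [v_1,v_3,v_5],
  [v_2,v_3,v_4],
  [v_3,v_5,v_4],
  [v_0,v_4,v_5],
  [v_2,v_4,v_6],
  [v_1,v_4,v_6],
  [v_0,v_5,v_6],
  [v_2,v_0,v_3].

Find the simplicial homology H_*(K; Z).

H_0 ≅ Z,  H_1 ≅ Z^2,  H_2 ≅ Z.

Take the total order v_0 < v_1 < v_2 < v_3 < v_4 < v_5 < v_6 on the vertex set. Then K (dimension 2) consists of the simplices:

  0-simplices (7): [v_0], [v_1], [v_2], [v_3], [v_4], [v_5], [v_6]
  1-simplices (21): (21 of them)
  2-simplices (14): (14 of them)

so the chain groups are C_0 ≅ Z^7, C_1 ≅ Z^21, C_2 ≅ Z^14.

The boundary map ∂_1: C_1 → C_0 is given by ∂[p,q] = [q] − [p]. For instance
  ∂[v_0,v_4] = [v_4] − [v_0].
The 7×21 boundary matrix has rank 6 and Smith normal form diag(1,1,1,1,1,1).

∂_2: C_2 → C_1 sends each 2-simplex [p,q,r] to [q,r] − [p,r] + [p,q]. For instance
  ∂[v_0,v_4,v_5] = [v_4,v_5] − [v_0,v_5] + [v_0,v_4],
  ∂[v_0,v_1,v_2] = [v_1,v_2] − [v_0,v_2] + [v_0,v_1].
The 21×14 boundary matrix has rank 13 and Smith normal form diag(1,1,1,1,1,1,1,1,1,1,1,1,1).

From H_k ≅ ker(∂_k) / im(∂_{k+1}) we obtain:

  H_0: rank C_0 − rank ∂_1 = 7 − 6 = 1, and the invariant factors of ∂_1 are all 1, so H_0 ≅ Z.
  H_1: rank ker ∂_1 − rank ∂_2 = (21 − 6) − 13 = 2, and the invariant factors of ∂_2 are all 1, so H_1 ≅ Z^2.
  H_2: rank ker ∂_2 − rank ∂_3 = (14 − 13) − 0 = 1, and there is no ∂_3, so H_2 ≅ Z.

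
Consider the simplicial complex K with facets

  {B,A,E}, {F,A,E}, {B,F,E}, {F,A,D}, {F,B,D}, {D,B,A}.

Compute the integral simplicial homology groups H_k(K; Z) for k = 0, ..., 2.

H_0 ≅ Z,  H_1 = 0,  H_2 ≅ Z.

We work with the vertex ordering A < B < D < E < F. The simplices of K, each written with vertices in increasing order, are:

  0-simplices (5): A, B, D, E, F
  1-simplices (9): AB, AD, AE, AF, BD, BE, BF, DF, EF
  2-simplices (6): ABD, ABE, ADF, AEF, BDF, BEF

so the chain groups are C_0 ≅ Z^5, C_1 ≅ Z^9, C_2 ≅ Z^6.

Boundary ∂_1: C_1 → C_0 maps an edge to its endpoints' difference, ∂[p,q] = q − p.
As a 5×9 matrix over Z this has rank 4, with invariant factors (1,1,1,1).

The boundary map ∂_2: C_2 → C_1 sends each 2-simplex [p,q,r] to [q,r] − [p,r] + [p,q]. For instance
  ∂ABE = BE − AE + AB,
  ∂BEF = EF − BF + BE.
The 9×6 boundary matrix has rank 5 and Smith normal form diag(1,1,1,1,1).

Computing H_k = (kernel of ∂_k) / (image of ∂_{k+1}):

  H_0: rank C_0 − rank ∂_1 = 5 − 4 = 1, and the invariant factors of ∂_1 are all 1, so H_0 = Z.
  H_1: rank ker ∂_1 − rank ∂_2 = (9 − 4) − 5 = 0, and the invariant factors of ∂_2 are all 1, so H_1 = 0.
  H_2: rank ker ∂_2 − rank ∂_3 = (6 − 5) − 0 = 1, and there is no ∂_3, so H_2 = Z.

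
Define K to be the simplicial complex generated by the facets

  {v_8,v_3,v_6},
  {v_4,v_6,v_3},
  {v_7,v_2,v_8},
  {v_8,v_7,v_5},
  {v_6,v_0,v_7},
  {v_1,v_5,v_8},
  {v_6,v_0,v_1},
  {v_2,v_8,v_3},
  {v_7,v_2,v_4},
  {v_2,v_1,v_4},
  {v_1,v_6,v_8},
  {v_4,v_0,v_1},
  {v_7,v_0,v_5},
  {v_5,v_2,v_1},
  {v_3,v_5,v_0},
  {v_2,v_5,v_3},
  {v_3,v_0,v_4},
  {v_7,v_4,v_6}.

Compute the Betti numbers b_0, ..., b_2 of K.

b_0 = 1, b_1 = 1, b_2 = 0.

K has 9 vertices, 27 edges, 18 triangles.
rank ∂_0 = 0, rank ∂_1 = 8 ⇒ b_0 = 9 − 0 − 8 = 1; all invariant factors of ∂_1 are 1 so no torsion. So H_0 = Z.
rank ∂_1 = 8, rank ∂_2 = 18 ⇒ b_1 = 27 − 8 − 18 = 1; ∂_2 has invariant factor(s) [2] giving torsion. So H_1 = Z ⊕ Z/2.
rank ∂_2 = 18, rank ∂_3 = 0 ⇒ b_2 = 18 − 18 − 0 = 0. So H_2 = 0.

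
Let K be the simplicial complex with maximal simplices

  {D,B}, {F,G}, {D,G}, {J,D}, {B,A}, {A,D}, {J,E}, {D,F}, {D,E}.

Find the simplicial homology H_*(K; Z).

H_0 ≅ Z,  H_1 ≅ Z^3.

We work with the vertex ordering A < B < D < E < F < G < J. The simplices of K, each written with vertices in increasing order, are:

  0-simplices (7): A, B, D, E, F, G, J
  1-simplices (9): AB, AD, BD, DE, DF, DG, DJ, EJ, FG

so the chain groups are C_0 ≅ Z^7, C_1 ≅ Z^9.

∂_1: C_1 → C_0 sends each edge [p,q] (with p < q) to q − p.
As a 7×9 matrix over Z this has rank 6, with invariant factors (1,1,1,1,1,1).

Reading off H_k = ker ∂_k / im ∂_{k+1}:

  H_0: rank C_0 − rank ∂_1 = 7 − 6 = 1, and the invariant factors of ∂_1 are all 1, so H_0 ≅ Z.
  H_1: rank ker ∂_1 − rank ∂_2 = (9 − 6) − 0 = 3, and there is no ∂_2, so H_1 ≅ Z^3.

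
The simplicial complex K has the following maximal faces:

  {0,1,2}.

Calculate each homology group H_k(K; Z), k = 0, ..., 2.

H_0 ≅ Z,  H_1 = 0,  H_2 = 0.

K has 3 vertices, 3 edges, 1 triangle.
rank ∂_0 = 0, rank ∂_1 = 2 ⇒ b_0 = 3 − 0 − 2 = 1; all invariant factors of ∂_1 are 1 so no torsion. So H_0 = Z.
rank ∂_1 = 2, rank ∂_2 = 1 ⇒ b_1 = 3 − 2 − 1 = 0; all invariant factors of ∂_2 are 1 so no torsion. So H_1 = 0.
rank ∂_2 = 1, rank ∂_3 = 0 ⇒ b_2 = 1 − 1 − 0 = 0. So H_2 = 0.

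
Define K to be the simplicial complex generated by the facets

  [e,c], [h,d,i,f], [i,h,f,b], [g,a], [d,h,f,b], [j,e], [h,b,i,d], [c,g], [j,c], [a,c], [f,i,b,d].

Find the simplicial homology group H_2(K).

H_2 = 0.

We work with the vertex ordering a < b < c < d < e < f < g < h < i < j. The simplices of K, each written with vertices in increasing order, are:

  0-simplices (10): a, b, c, d, e, f, g, h, i, j
  1-simplices (16): ac, ag, bd, bf, bh, bi, ce, cg, cj, df, dh, di, ej, fh, fi, hi
  2-simplices (10): bdf, bdh, bdi, bfh, bfi, bhi, dfh, dfi, dhi, fhi
  3-simplices (5): bdfh, bdfi, bdhi, bfhi, dfhi

giving chain groups C_0 ≅ Z^10, C_1 ≅ Z^16, C_2 ≅ Z^10, C_3 ≅ Z^5.

The boundary map ∂_1: C_1 → C_0 sends each edge [p,q] (with p < q) to q − p.
This gives a 10×16 integer matrix of rank 8; reducing to Smith normal form yields diagonal entries (1,1,1,1,1,1,1,1).

Boundary ∂_2: C_2 → C_1 sends each 2-simplex [p,q,r] to [q,r] − [p,r] + [p,q]. For instance
  ∂dfh = fh − dh + df,
  ∂bdi = di − bi + bd.
This gives a 16×10 integer matrix of rank 6; reducing to Smith normal form yields diagonal entries (1,1,1,1,1,1).

∂_3: C_3 → C_2 sends each 3-simplex σ to the alternating sum Σ_i (−1)^i (σ with its i-th vertex removed). For instance
  ∂bdhi = dhi − bhi + bdi − bdh,
  ∂dfhi = fhi − dhi + dfi − dfh.
As a 10×5 matrix over Z this has rank 4, with invariant factors (1,1,1,1).

From H_k ≅ ker(∂_k) / im(∂_{k+1}) we obtain:

  H_2: rank ker ∂_2 − rank ∂_3 = (10 − 6) − 4 = 0, and the invariant factors of ∂_3 are all 1, so H_2 ≅ 0.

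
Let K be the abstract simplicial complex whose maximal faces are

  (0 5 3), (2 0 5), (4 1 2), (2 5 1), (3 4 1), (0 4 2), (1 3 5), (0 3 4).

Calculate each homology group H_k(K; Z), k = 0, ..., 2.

Fix the vertex order 0 < 1 < 2 < 3 < 4 < 5 and write every simplex with vertices in increasing order. Then dim K = 2 and the simplices of K are:

  0-simplices (6): [0], [1], [2], [3], [4], [5]
  1-simplices (12): [0,2], [0,3], [0,4], [0,5], [1,2], [1,3], [1,4], [1,5], [2,4], [2,5], [3,4], [3,5]
  2-simplices (8): [0,2,4], [0,2,5], [0,3,4], [0,3,5], [1,2,4], [1,2,5], [1,3,4], [1,3,5]

giving chain groups C_0 ≅ Z^6, C_1 ≅ Z^12, C_2 ≅ Z^8.

Boundary ∂_1: C_1 → C_0 maps an edge to its endpoints' difference, ∂[p,q] = q − p. For instance
  ∂[1,5] = [5] − [1].
The resulting 6×12 matrix has rank 5, and its Smith normal form has invariant factors (1,1,1,1,1).

The boundary map ∂_2: C_2 → C_1 sends each 2-simplex [p,q,r] to [q,r] − [p,r] + [p,q]. For instance
  ∂[1,2,5] = [2,5] − [1,5] + [1,2],
  ∂[0,2,4] = [2,4] − [0,4] + [0,2].
As a 12×8 matrix over Z this has rank 7, with invariant factors (1,1,1,1,1,1,1).

Computing H_k = (kernel of ∂_k) / (image of ∂_{k+1}):

  H_0: rank C_0 − rank ∂_1 = 6 − 5 = 1, and the invariant factors of ∂_1 are all 1, so H_0 ≅ Z.
  H_1: rank ker ∂_1 − rank ∂_2 = (12 − 5) − 7 = 0, and the invariant factors of ∂_2 are all 1, so H_1 ≅ 0.
  H_2: rank ker ∂_2 − rank ∂_3 = (8 − 7) − 0 = 1, and there is no ∂_3, so H_2 ≅ Z.

As a check, the Euler characteristic is 6 − 12 + 8 = 2, which agrees with 1 − 0 + 1 = 2.
(K is a triangulation of the 2-sphere S^2.)

H_0 ≅ Z,  H_1 = 0,  H_2 ≅ Z.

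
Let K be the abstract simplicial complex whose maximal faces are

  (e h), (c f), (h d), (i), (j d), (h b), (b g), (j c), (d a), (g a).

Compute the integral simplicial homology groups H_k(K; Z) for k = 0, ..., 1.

H_0 = Z^2,  H_1 = Z.

Fix the vertex order a < b < c < d < e < f < g < h < i < j and write every simplex with vertices in increasing order. Then dim K = 1 and the simplices of K are:

  0-simplices (10): a, b, c, d, e, f, g, h, i, j
  1-simplices (9): ad, ag, bg, bh, cf, cj, dh, dj, eh

Hence C_0 ≅ Z^10, C_1 ≅ Z^9.

Boundary ∂_1: C_1 → C_0 is given by ∂[p,q] = [q] − [p].
The resulting 10×9 matrix has rank 8, and its Smith normal form has invariant factors (1,1,1,1,1,1,1,1).

Computing H_k = (kernel of ∂_k) / (image of ∂_{k+1}):

  H_0: rank C_0 − rank ∂_1 = 10 − 8 = 2, and the invariant factors of ∂_1 are all 1, so H_0 = Z^2.
  H_1: rank ker ∂_1 − rank ∂_2 = (9 − 8) − 0 = 1, and there is no ∂_2, so H_1 = Z.

As a check, the Euler characteristic is 10 − 9 = 1, which agrees with 2 − 1 = 1.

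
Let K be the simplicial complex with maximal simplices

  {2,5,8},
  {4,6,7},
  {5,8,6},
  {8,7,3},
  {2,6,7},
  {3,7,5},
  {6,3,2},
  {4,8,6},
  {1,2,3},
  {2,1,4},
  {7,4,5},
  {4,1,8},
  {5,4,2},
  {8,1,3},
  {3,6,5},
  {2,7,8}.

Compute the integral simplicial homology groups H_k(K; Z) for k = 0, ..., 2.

Fix the vertex order 1 < 2 < 3 < 4 < 5 < 6 < 7 < 8 and write every simplex with vertices in increasing order. Then dim K = 2 and the simplices of K are:

  0-simplices (8): [1], [2], [3], [4], [5], [6], [7], [8]
  1-simplices (24): (24 of them)
  2-simplices (16): [1,2,3], [1,2,4], [1,3,8], [1,4,8], [2,3,6], [2,4,5], [2,5,8], [2,6,7], [2,7,8], [3,5,6], [3,5,7], [3,7,8], [4,5,7], [4,6,7], [4,6,8], [5,6,8]

giving chain groups C_0 ≅ Z^8, C_1 ≅ Z^24, C_2 ≅ Z^16.

∂_1: C_1 → C_0 maps an edge to its endpoints' difference, ∂[p,q] = q − p.
This gives a 8×24 integer matrix of rank 7; reducing to Smith normal form yields diagonal entries (1,1,1,1,1,1,1).

The boundary map ∂_2: C_2 → C_1 acts by ∂[p,q,r] = [q,r] − [p,r] + [p,q]. For instance
  ∂[2,5,8] = [5,8] − [2,8] + [2,5],
  ∂[1,2,3] = [2,3] − [1,3] + [1,2].
As a 24×16 matrix over Z this has rank 15, with invariant factors (1,1,1,1,1,1,1,1,1,1,1,1,1,1,1).

Now H_k = ker ∂_k / im ∂_{k+1}, so:

  H_0: rank C_0 − rank ∂_1 = 8 − 7 = 1, and the invariant factors of ∂_1 are all 1, so H_0 = Z.
  H_1: rank ker ∂_1 − rank ∂_2 = (24 − 7) − 15 = 2, and the invariant factors of ∂_2 are all 1, so H_1 = Z^2.
  H_2: rank ker ∂_2 − rank ∂_3 = (16 − 15) − 0 = 1, and there is no ∂_3, so H_2 = Z.

H_0 = Z,  H_1 = Z^2,  H_2 = Z.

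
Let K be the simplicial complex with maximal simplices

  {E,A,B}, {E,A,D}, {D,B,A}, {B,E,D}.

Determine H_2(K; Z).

Order the vertices as A < B < D < E. Listing each simplex with vertices in this order, K has dimension 2 with simplices:

  0-simplices (4): A, B, D, E
  1-simplices (6): AB, AD, AE, BD, BE, DE
  2-simplices (4): ABD, ABE, ADE, BDE

Hence C_0 ≅ Z^4, C_1 ≅ Z^6, C_2 ≅ Z^4.

The boundary map ∂_1: C_1 → C_0 maps an edge to its endpoints' difference, ∂[p,q] = q − p.
This gives a 4×6 integer matrix of rank 3; reducing to Smith normal form yields diagonal entries (1,1,1).

Boundary ∂_2: C_2 → C_1 sends each 2-simplex [p,q,r] to [q,r] − [p,r] + [p,q]. For instance
  ∂BDE = DE − BE + BD,
  ∂ADE = DE − AE + AD.
The 6×4 boundary matrix has rank 3 and Smith normal form diag(1,1,1).

Reading off H_k = ker ∂_k / im ∂_{k+1}:

  H_2: rank ker ∂_2 − rank ∂_3 = (4 − 3) − 0 = 1, and there is no ∂_3, so H_2 ≅ Z.

(K is a triangulation of the 2-sphere S^2.)

H_2 = Z.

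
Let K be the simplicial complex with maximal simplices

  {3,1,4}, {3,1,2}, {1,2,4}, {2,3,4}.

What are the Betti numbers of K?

We work with the vertex ordering 1 < 2 < 3 < 4. The simplices of K, each written with vertices in increasing order, are:

  0-simplices (4): [1], [2], [3], [4]
  1-simplices (6): [1,2], [1,3], [1,4], [2,3], [2,4], [3,4]
  2-simplices (4): [1,2,3], [1,2,4], [1,3,4], [2,3,4]

Hence C_0 ≅ Z^4, C_1 ≅ Z^6, C_2 ≅ Z^4.

Boundary ∂_1: C_1 → C_0 sends each edge [p,q] (with p < q) to q − p.
As a 4×6 matrix over Z this has rank 3, with invariant factors (1,1,1).

∂_2: C_2 → C_1 acts by ∂[p,q,r] = [q,r] − [p,r] + [p,q]. For instance
  ∂[1,3,4] = [3,4] − [1,4] + [1,3],
  ∂[2,3,4] = [3,4] − [2,4] + [2,3].
As a 6×4 matrix over Z this has rank 3, with invariant factors (1,1,1).

Reading off H_k = ker ∂_k / im ∂_{k+1}:

  H_0: rank C_0 − rank ∂_1 = 4 − 3 = 1, and the invariant factors of ∂_1 are all 1, so H_0 ≅ Z.
  H_1: rank ker ∂_1 − rank ∂_2 = (6 − 3) − 3 = 0, and the invariant factors of ∂_2 are all 1, so H_1 ≅ 0.
  H_2: rank ker ∂_2 − rank ∂_3 = (4 − 3) − 0 = 1, and there is no ∂_3, so H_2 ≅ Z.

As a check, the Euler characteristic is 4 − 6 + 4 = 2, which agrees with 1 − 0 + 1 = 2.

Hence the Betti numbers are b_0 = 1, b_1 = 0, b_2 = 1.

b_0 = 1, b_1 = 0, b_2 = 1.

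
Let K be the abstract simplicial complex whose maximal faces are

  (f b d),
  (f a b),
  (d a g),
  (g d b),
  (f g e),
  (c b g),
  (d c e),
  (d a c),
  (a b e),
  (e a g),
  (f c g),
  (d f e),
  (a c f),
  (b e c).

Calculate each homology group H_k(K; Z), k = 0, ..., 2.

Order the vertices as a < b < c < d < e < f < g. Listing each simplex with vertices in this order, K has dimension 2 with simplices:

  0-simplices (7): a, b, c, d, e, f, g
  1-simplices (21): ab, ac, ad, ae, af, ag, bc, bd, be, bf, bg, cd, ce, cf, cg, de, df, dg, ef, eg, fg
  2-simplices (14): abe, abf, acd, acf, adg, aeg, bce, bcg, bdf, bdg, cde, cfg, def, efg

so the chain groups are C_0 ≅ Z^7, C_1 ≅ Z^21, C_2 ≅ Z^14.

∂_1: C_1 → C_0 maps an edge to its endpoints' difference, ∂[p,q] = q − p. For instance
  ∂af = f − a.
This gives a 7×21 integer matrix of rank 6; reducing to Smith normal form yields diagonal entries (1,1,1,1,1,1).

∂_2: C_2 → C_1 acts by ∂[p,q,r] = [q,r] − [p,r] + [p,q]. For instance
  ∂adg = dg − ag + ad,
  ∂cfg = fg − cg + cf.
The 21×14 boundary matrix has rank 13 and Smith normal form diag(1,1,1,1,1,1,1,1,1,1,1,1,1).

Reading off H_k = ker ∂_k / im ∂_{k+1}:

  H_0: rank C_0 − rank ∂_1 = 7 − 6 = 1, and the invariant factors of ∂_1 are all 1, so H_0 ≅ Z.
  H_1: rank ker ∂_1 − rank ∂_2 = (21 − 6) − 13 = 2, and the invariant factors of ∂_2 are all 1, so H_1 ≅ Z^2.
  H_2: rank ker ∂_2 − rank ∂_3 = (14 − 13) − 0 = 1, and there is no ∂_3, so H_2 ≅ Z.

H_0 ≅ Z,  H_1 ≅ Z^2,  H_2 ≅ Z.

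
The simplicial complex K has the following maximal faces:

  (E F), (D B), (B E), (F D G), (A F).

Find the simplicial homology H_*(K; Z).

We work with the vertex ordering A < B < D < E < F < G. The simplices of K, each written with vertices in increasing order, are:

  0-simplices (6): A, B, D, E, F, G
  1-simplices (7): AF, BD, BE, DF, DG, EF, FG
  2-simplices (1): DFG

giving chain groups C_0 ≅ Z^6, C_1 ≅ Z^7, C_2 ≅ Z^1.

∂_1: C_1 → C_0 is given by ∂[p,q] = [q] − [p].
As a 6×7 matrix over Z this has rank 5, with invariant factors (1,1,1,1,1).

∂_2: C_2 → C_1 acts by ∂[p,q,r] = [q,r] − [p,r] + [p,q]. For instance
  ∂DFG = FG − DG + DF.
As a 7×1 matrix over Z this has rank 1, with invariant factors (1).

From H_k ≅ ker(∂_k) / im(∂_{k+1}) we obtain:

  H_0: rank C_0 − rank ∂_1 = 6 − 5 = 1, and the invariant factors of ∂_1 are all 1, so H_0 = Z.
  H_1: rank ker ∂_1 − rank ∂_2 = (7 − 5) − 1 = 1, and the invariant factors of ∂_2 are all 1, so H_1 = Z.
  H_2: rank ker ∂_2 − rank ∂_3 = (1 − 1) − 0 = 0, and there is no ∂_3, so H_2 = 0.

As a check, the Euler characteristic is 6 − 7 + 1 = 0, which agrees with 1 − 1 + 0 = 0.

H_0 = Z,  H_1 = Z,  H_2 = 0.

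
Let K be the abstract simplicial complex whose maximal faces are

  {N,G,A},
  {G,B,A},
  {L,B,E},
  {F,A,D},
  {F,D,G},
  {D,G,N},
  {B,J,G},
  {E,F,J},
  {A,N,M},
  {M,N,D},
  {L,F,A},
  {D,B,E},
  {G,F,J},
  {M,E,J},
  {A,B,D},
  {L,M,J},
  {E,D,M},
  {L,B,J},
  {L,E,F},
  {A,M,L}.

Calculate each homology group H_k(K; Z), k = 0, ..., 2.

H_0 = Z,  H_1 = Z ⊕ Z/2,  H_2 = 0.

Take the total order A < B < D < E < F < G < J < L < M < N on the vertex set. Then K (dimension 2) consists of the simplices:

  0-simplices (10): A, B, D, E, F, G, J, L, M, N
  1-simplices (30): AB, AD, AF, AG, AL, AM, AN, BD, BE, BG, BJ, BL, DE, DF, DG, DM, DN, EF, EJ, EL, EM, FG, FJ, FL, GJ, GN, JL, JM, LM, MN
  2-simplices (20): ABD, ABG, ADF, AFL, AGN, ALM, AMN, BDE, BEL, BGJ, BJL, DEM, DFG, DGN, DMN, EFJ, EFL, EJM, FGJ, JLM

Hence C_0 ≅ Z^10, C_1 ≅ Z^30, C_2 ≅ Z^20.

The boundary map ∂_1: C_1 → C_0 sends each edge [p,q] (with p < q) to q − p. For instance
  ∂LM = M − L.
The 10×30 boundary matrix has rank 9 and Smith normal form diag(1,1,1,1,1,1,1,1,1).

Boundary ∂_2: C_2 → C_1 maps a triangle to the signed sum of its edges. For instance
  ∂FGJ = GJ − FJ + FG,
  ∂BJL = JL − BL + BJ.
This gives a 30×20 integer matrix of rank 20; reducing to Smith normal form yields diagonal entries (1,1,1,1,1,1,1,1,1,1,1,1,1,1,1,1,1,1,1,2).

Now H_k = ker ∂_k / im ∂_{k+1}, so:

  H_0: rank C_0 − rank ∂_1 = 10 − 9 = 1, and the invariant factors of ∂_1 are all 1, so H_0 = Z.
  H_1: rank ker ∂_1 − rank ∂_2 = (30 − 9) − 20 = 1, and ∂_2 has invariant factor 2 > 1, so H_1 = Z ⊕ Z/2.
  H_2: rank ker ∂_2 − rank ∂_3 = (20 − 20) − 0 = 0, and there is no ∂_3, so H_2 = 0.

As a check, the Euler characteristic is 10 − 30 + 20 = 0, which agrees with 1 − 1 + 0 = 0.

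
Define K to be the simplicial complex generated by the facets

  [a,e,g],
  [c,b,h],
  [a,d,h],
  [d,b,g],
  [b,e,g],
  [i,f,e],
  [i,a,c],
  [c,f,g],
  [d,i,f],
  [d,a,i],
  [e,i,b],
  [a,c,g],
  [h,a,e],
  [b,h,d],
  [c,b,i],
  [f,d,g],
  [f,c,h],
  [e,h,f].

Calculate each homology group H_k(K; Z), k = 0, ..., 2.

Take the total order a < b < c < d < e < f < g < h < i on the vertex set. Then K (dimension 2) consists of the simplices:

  0-simplices (9): a, b, c, d, e, f, g, h, i
  1-simplices (27): ac, ad, ae, ag, ah, ai, bc, bd, be, bg, bh, bi, cf, cg, ch, ci, df, dg, dh, di, ef, eg, eh, ei, fg, fh, fi
  2-simplices (18): acg, aci, adh, adi, aeg, aeh, bch, bci, bdg, bdh, beg, bei, cfg, cfh, dfg, dfi, efh, efi

giving chain groups C_0 ≅ Z^9, C_1 ≅ Z^27, C_2 ≅ Z^18.

∂_1: C_1 → C_0 maps an edge to its endpoints' difference, ∂[p,q] = q − p. For instance
  ∂bc = c − b.
As a 9×27 matrix over Z this has rank 8, with invariant factors (1,1,1,1,1,1,1,1).

The boundary map ∂_2: C_2 → C_1 maps a triangle to the signed sum of its edges. For instance
  ∂bch = ch − bh + bc,
  ∂beg = eg − bg + be.
As a 27×18 matrix over Z this has rank 17, with invariant factors (1,1,1,1,1,1,1,1,1,1,1,1,1,1,1,1,1).

Reading off H_k = ker ∂_k / im ∂_{k+1}:

  H_0: rank C_0 − rank ∂_1 = 9 − 8 = 1, and the invariant factors of ∂_1 are all 1, so H_0 ≅ Z.
  H_1: rank ker ∂_1 − rank ∂_2 = (27 − 8) − 17 = 2, and the invariant factors of ∂_2 are all 1, so H_1 ≅ Z^2.
  H_2: rank ker ∂_2 − rank ∂_3 = (18 − 17) − 0 = 1, and there is no ∂_3, so H_2 ≅ Z.

H_0 ≅ Z,  H_1 ≅ Z^2,  H_2 ≅ Z.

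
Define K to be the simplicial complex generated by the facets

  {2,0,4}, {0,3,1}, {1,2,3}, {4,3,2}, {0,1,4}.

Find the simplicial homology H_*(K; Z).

H_0 ≅ Z,  H_1 ≅ Z,  H_2 = 0.

Take the total order 0 < 1 < 2 < 3 < 4 on the vertex set. Then K (dimension 2) consists of the simplices:

  0-simplices (5): [0], [1], [2], [3], [4]
  1-simplices (10): [0,1], [0,2], [0,3], [0,4], [1,2], [1,3], [1,4], [2,3], [2,4], [3,4]
  2-simplices (5): [0,1,3], [0,1,4], [0,2,4], [1,2,3], [2,3,4]

so the chain groups are C_0 ≅ Z^5, C_1 ≅ Z^10, C_2 ≅ Z^5.

∂_1: C_1 → C_0 sends each edge [p,q] (with p < q) to q − p.
This gives a 5×10 integer matrix of rank 4; reducing to Smith normal form yields diagonal entries (1,1,1,1).

The boundary map ∂_2: C_2 → C_1 acts by ∂[p,q,r] = [q,r] − [p,r] + [p,q]. For instance
  ∂[0,1,3] = [1,3] − [0,3] + [0,1],
  ∂[1,2,3] = [2,3] − [1,3] + [1,2].
As a 10×5 matrix over Z this has rank 5, with invariant factors (1,1,1,1,1).

Reading off H_k = ker ∂_k / im ∂_{k+1}:

  H_0: rank C_0 − rank ∂_1 = 5 − 4 = 1, and the invariant factors of ∂_1 are all 1, so H_0 ≅ Z.
  H_1: rank ker ∂_1 − rank ∂_2 = (10 − 4) − 5 = 1, and the invariant factors of ∂_2 are all 1, so H_1 ≅ Z.
  H_2: rank ker ∂_2 − rank ∂_3 = (5 − 5) − 0 = 0, and there is no ∂_3, so H_2 ≅ 0.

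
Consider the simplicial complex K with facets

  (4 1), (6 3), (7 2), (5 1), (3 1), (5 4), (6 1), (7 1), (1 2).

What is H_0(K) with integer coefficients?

We work with the vertex ordering 1 < 2 < 3 < 4 < 5 < 6 < 7. The simplices of K, each written with vertices in increasing order, are:

  0-simplices (7): [1], [2], [3], [4], [5], [6], [7]
  1-simplices (9): [1,2], [1,3], [1,4], [1,5], [1,6], [1,7], [2,7], [3,6], [4,5]

so the chain groups are C_0 ≅ Z^7, C_1 ≅ Z^9.

The boundary map ∂_1: C_1 → C_0 is given by ∂[p,q] = [q] − [p]. For instance
  ∂[1,3] = [3] − [1].
The resulting 7×9 matrix has rank 6, and its Smith normal form has invariant factors (1,1,1,1,1,1).

From H_k ≅ ker(∂_k) / im(∂_{k+1}) we obtain:

  H_0: rank C_0 − rank ∂_1 = 7 − 6 = 1, and the invariant factors of ∂_1 are all 1, so H_0 = Z.

(K is a triangulation of a wedge of 3 circles.)

H_0 ≅ Z.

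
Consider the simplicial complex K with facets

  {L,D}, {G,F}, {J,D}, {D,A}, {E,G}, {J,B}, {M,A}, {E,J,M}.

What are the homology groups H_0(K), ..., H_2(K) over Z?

H_0 ≅ Z,  H_1 ≅ Z,  H_2 = 0.

Fix the vertex order A < B < D < E < F < G < J < L < M and write every simplex with vertices in increasing order. Then dim K = 2 and the simplices of K are:

  0-simplices (9): A, B, D, E, F, G, J, L, M
  1-simplices (10): AD, AM, BJ, DJ, DL, EG, EJ, EM, FG, JM
  2-simplices (1): EJM

Hence C_0 ≅ Z^9, C_1 ≅ Z^10, C_2 ≅ Z^1.

Boundary ∂_1: C_1 → C_0 maps an edge to its endpoints' difference, ∂[p,q] = q − p.
The 9×10 boundary matrix has rank 8 and Smith normal form diag(1,1,1,1,1,1,1,1).

∂_2: C_2 → C_1 acts by ∂[p,q,r] = [q,r] − [p,r] + [p,q]. For instance
  ∂EJM = JM − EM + EJ.
The 10×1 boundary matrix has rank 1 and Smith normal form diag(1).

From H_k ≅ ker(∂_k) / im(∂_{k+1}) we obtain:

  H_0: rank C_0 − rank ∂_1 = 9 − 8 = 1, and the invariant factors of ∂_1 are all 1, so H_0 ≅ Z.
  H_1: rank ker ∂_1 − rank ∂_2 = (10 − 8) − 1 = 1, and the invariant factors of ∂_2 are all 1, so H_1 ≅ Z.
  H_2: rank ker ∂_2 − rank ∂_3 = (1 − 1) − 0 = 0, and there is no ∂_3, so H_2 ≅ 0.

As a check, the Euler characteristic is 9 − 10 + 1 = 0, which agrees with 1 − 1 + 0 = 0.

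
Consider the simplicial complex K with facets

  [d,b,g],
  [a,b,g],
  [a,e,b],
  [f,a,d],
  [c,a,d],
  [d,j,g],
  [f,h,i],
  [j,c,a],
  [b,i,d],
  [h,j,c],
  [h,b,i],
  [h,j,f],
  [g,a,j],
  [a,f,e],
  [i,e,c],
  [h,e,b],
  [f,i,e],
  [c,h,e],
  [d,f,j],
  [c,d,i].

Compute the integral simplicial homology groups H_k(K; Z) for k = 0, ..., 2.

H_0 ≅ Z,  H_1 ≅ Z ⊕ Z/2Z,  H_2 = 0.

K has 10 vertices, 30 edges, 20 triangles.
rank ∂_0 = 0, rank ∂_1 = 9 ⇒ b_0 = 10 − 0 − 9 = 1; all invariant factors of ∂_1 are 1 so no torsion. So H_0 ≅ Z.
rank ∂_1 = 9, rank ∂_2 = 20 ⇒ b_1 = 30 − 9 − 20 = 1; ∂_2 has invariant factor(s) [2] giving torsion. So H_1 ≅ Z ⊕ Z/2Z.
rank ∂_2 = 20, rank ∂_3 = 0 ⇒ b_2 = 20 − 20 − 0 = 0. So H_2 ≅ 0.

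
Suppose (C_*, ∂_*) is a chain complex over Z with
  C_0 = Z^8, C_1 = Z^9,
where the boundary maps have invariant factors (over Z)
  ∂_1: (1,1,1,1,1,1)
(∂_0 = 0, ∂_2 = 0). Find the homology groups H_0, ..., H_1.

H_0: b_0 = 8 − 0 − 6 = 2; torsion from ∂_1 factors > 1: none. So H_0 ≅ Z^2.
H_1: b_1 = 9 − 6 − 0 = 3; torsion from ∂_2 factors > 1: none. So H_1 ≅ Z^3.

H_0 ≅ Z^2,  H_1 ≅ Z^3.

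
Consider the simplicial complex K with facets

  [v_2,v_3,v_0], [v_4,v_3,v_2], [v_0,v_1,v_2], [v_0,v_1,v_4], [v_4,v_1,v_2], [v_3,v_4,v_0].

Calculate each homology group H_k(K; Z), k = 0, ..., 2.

H_0 = Z,  H_1 = 0,  H_2 = Z.

Take the total order v_0 < v_1 < v_2 < v_3 < v_4 on the vertex set. Then K (dimension 2) consists of the simplices:

  0-simplices (5): [v_0], [v_1], [v_2], [v_3], [v_4]
  1-simplices (9): [v_0,v_1], [v_0,v_2], [v_0,v_3], [v_0,v_4], [v_1,v_2], [v_1,v_4], [v_2,v_3], [v_2,v_4], [v_3,v_4]
  2-simplices (6): [v_0,v_1,v_2], [v_0,v_1,v_4], [v_0,v_2,v_3], [v_0,v_3,v_4], [v_1,v_2,v_4], [v_2,v_3,v_4]

Hence C_0 ≅ Z^5, C_1 ≅ Z^9, C_2 ≅ Z^6.

Boundary ∂_1: C_1 → C_0 sends each edge [p,q] (with p < q) to q − p. For instance
  ∂[v_0,v_3] = [v_3] − [v_0].
As a 5×9 matrix over Z this has rank 4, with invariant factors (1,1,1,1).

The boundary map ∂_2: C_2 → C_1 sends each 2-simplex [p,q,r] to [q,r] − [p,r] + [p,q]. For instance
  ∂[v_0,v_1,v_2] = [v_1,v_2] − [v_0,v_2] + [v_0,v_1],
  ∂[v_2,v_3,v_4] = [v_3,v_4] − [v_2,v_4] + [v_2,v_3].
As a 9×6 matrix over Z this has rank 5, with invariant factors (1,1,1,1,1).

From H_k ≅ ker(∂_k) / im(∂_{k+1}) we obtain:

  H_0: rank C_0 − rank ∂_1 = 5 − 4 = 1, and the invariant factors of ∂_1 are all 1, so H_0 ≅ Z.
  H_1: rank ker ∂_1 − rank ∂_2 = (9 − 4) − 5 = 0, and the invariant factors of ∂_2 are all 1, so H_1 ≅ 0.
  H_2: rank ker ∂_2 − rank ∂_3 = (6 − 5) − 0 = 1, and there is no ∂_3, so H_2 ≅ Z.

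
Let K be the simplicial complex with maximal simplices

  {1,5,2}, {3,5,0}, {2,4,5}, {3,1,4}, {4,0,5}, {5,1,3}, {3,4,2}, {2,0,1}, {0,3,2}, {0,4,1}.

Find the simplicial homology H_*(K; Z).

H_0 = Z,  H_1 = Z/2,  H_2 = 0.

Fix the vertex order 0 < 1 < 2 < 3 < 4 < 5 and write every simplex with vertices in increasing order. Then dim K = 2 and the simplices of K are:

  0-simplices (6): [0], [1], [2], [3], [4], [5]
  1-simplices (15): [0,1], [0,2], [0,3], [0,4], [0,5], [1,2], [1,3], [1,4], [1,5], [2,3], [2,4], [2,5], [3,4], [3,5], [4,5]
  2-simplices (10): [0,1,2], [0,1,4], [0,2,3], [0,3,5], [0,4,5], [1,2,5], [1,3,4], [1,3,5], [2,3,4], [2,4,5]

Hence C_0 ≅ Z^6, C_1 ≅ Z^15, C_2 ≅ Z^10.

Boundary ∂_1: C_1 → C_0 sends each edge [p,q] (with p < q) to q − p. For instance
  ∂[1,3] = [3] − [1].
The 6×15 boundary matrix has rank 5 and Smith normal form diag(1,1,1,1,1).

Boundary ∂_2: C_2 → C_1 acts by ∂[p,q,r] = [q,r] − [p,r] + [p,q]. For instance
  ∂[0,4,5] = [4,5] − [0,5] + [0,4],
  ∂[2,3,4] = [3,4] − [2,4] + [2,3].
The resulting 15×10 matrix has rank 10, and its Smith normal form has invariant factors (1,1,1,1,1,1,1,1,1,2).

From H_k ≅ ker(∂_k) / im(∂_{k+1}) we obtain:

  H_0: rank C_0 − rank ∂_1 = 6 − 5 = 1, and the invariant factors of ∂_1 are all 1, so H_0 ≅ Z.
  H_1: rank ker ∂_1 − rank ∂_2 = (15 − 5) − 10 = 0, and ∂_2 has invariant factor 2 > 1, so H_1 ≅ Z/2.
  H_2: rank ker ∂_2 − rank ∂_3 = (10 − 10) − 0 = 0, and there is no ∂_3, so H_2 ≅ 0.

As a check, the Euler characteristic is 6 − 15 + 10 = 1, which agrees with 1 − 0 + 0 = 1.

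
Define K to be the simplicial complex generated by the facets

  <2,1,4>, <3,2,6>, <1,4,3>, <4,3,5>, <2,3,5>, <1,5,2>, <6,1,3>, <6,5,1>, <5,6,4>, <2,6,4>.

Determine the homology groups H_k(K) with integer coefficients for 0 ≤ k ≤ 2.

We work with the vertex ordering 1 < 2 < 3 < 4 < 5 < 6. The simplices of K, each written with vertices in increasing order, are:

  0-simplices (6): [1], [2], [3], [4], [5], [6]
  1-simplices (15): [1,2], [1,3], [1,4], [1,5], [1,6], [2,3], [2,4], [2,5], [2,6], [3,4], [3,5], [3,6], [4,5], [4,6], [5,6]
  2-simplices (10): [1,2,4], [1,2,5], [1,3,4], [1,3,6], [1,5,6], [2,3,5], [2,3,6], [2,4,6], [3,4,5], [4,5,6]

giving chain groups C_0 ≅ Z^6, C_1 ≅ Z^15, C_2 ≅ Z^10.

∂_1: C_1 → C_0 sends each edge [p,q] (with p < q) to q − p. For instance
  ∂[2,6] = [6] − [2].
This gives a 6×15 integer matrix of rank 5; reducing to Smith normal form yields diagonal entries (1,1,1,1,1).

Boundary ∂_2: C_2 → C_1 maps a triangle to the signed sum of its edges. For instance
  ∂[2,3,6] = [3,6] − [2,6] + [2,3],
  ∂[4,5,6] = [5,6] − [4,6] + [4,5].
The resulting 15×10 matrix has rank 10, and its Smith normal form has invariant factors (1,1,1,1,1,1,1,1,1,2).

Now H_k = ker ∂_k / im ∂_{k+1}, so:

  H_0: rank C_0 − rank ∂_1 = 6 − 5 = 1, and the invariant factors of ∂_1 are all 1, so H_0 = Z.
  H_1: rank ker ∂_1 − rank ∂_2 = (15 − 5) − 10 = 0, and ∂_2 has invariant factor 2 > 1, so H_1 = Z_2.
  H_2: rank ker ∂_2 − rank ∂_3 = (10 − 10) − 0 = 0, and there is no ∂_3, so H_2 = 0.

(K is a triangulation of the real projective plane RP^2.)

H_0 ≅ Z,  H_1 ≅ Z_2,  H_2 = 0.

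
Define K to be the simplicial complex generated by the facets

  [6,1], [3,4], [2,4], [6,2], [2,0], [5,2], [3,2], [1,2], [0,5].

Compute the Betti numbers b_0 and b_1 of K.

b_0 = 1, b_1 = 3.

Fix the vertex order 0 < 1 < 2 < 3 < 4 < 5 < 6 and write every simplex with vertices in increasing order. Then dim K = 1 and the simplices of K are:

  0-simplices (7): [0], [1], [2], [3], [4], [5], [6]
  1-simplices (9): [0,2], [0,5], [1,2], [1,6], [2,3], [2,4], [2,5], [2,6], [3,4]

Hence C_0 ≅ Z^7, C_1 ≅ Z^9.

The boundary map ∂_1: C_1 → C_0 maps an edge to its endpoints' difference, ∂[p,q] = q − p. For instance
  ∂[2,3] = [3] − [2].
As a 7×9 matrix over Z this has rank 6, with invariant factors (1,1,1,1,1,1).

Now H_k = ker ∂_k / im ∂_{k+1}, so:

  H_0: rank C_0 − rank ∂_1 = 7 − 6 = 1, and the invariant factors of ∂_1 are all 1, so H_0 ≅ Z.
  H_1: rank ker ∂_1 − rank ∂_2 = (9 − 6) − 0 = 3, and there is no ∂_2, so H_1 ≅ Z^3.

Hence the Betti numbers are b_0 = 1, b_1 = 3.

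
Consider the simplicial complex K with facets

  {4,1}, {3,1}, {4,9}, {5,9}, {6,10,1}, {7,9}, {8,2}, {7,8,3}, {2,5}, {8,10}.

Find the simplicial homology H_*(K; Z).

H_0 = Z,  H_1 = Z^3,  H_2 = 0.

Take the total order 1 < 2 < 3 < 4 < 5 < 6 < 7 < 8 < 9 < 10 on the vertex set. Then K (dimension 2) consists of the simplices:

  0-simplices (10): [1], [2], [3], [4], [5], [6], [7], [8], [9], [10]
  1-simplices (14): [1,3], [1,4], [1,6], [1,10], [2,5], [2,8], [3,7], [3,8], [4,9], [5,9], [6,10], [7,8], [7,9], [8,10]
  2-simplices (2): [1,6,10], [3,7,8]

giving chain groups C_0 ≅ Z^10, C_1 ≅ Z^14, C_2 ≅ Z^2.

∂_1: C_1 → C_0 sends each edge [p,q] (with p < q) to q − p.
As a 10×14 matrix over Z this has rank 9, with invariant factors (1,1,1,1,1,1,1,1,1).

The boundary map ∂_2: C_2 → C_1 sends each 2-simplex [p,q,r] to [q,r] − [p,r] + [p,q]. For instance
  ∂[3,7,8] = [7,8] − [3,8] + [3,7],
  ∂[1,6,10] = [6,10] − [1,10] + [1,6].
The 14×2 boundary matrix has rank 2 and Smith normal form diag(1,1).

Now H_k = ker ∂_k / im ∂_{k+1}, so:

  H_0: rank C_0 − rank ∂_1 = 10 − 9 = 1, and the invariant factors of ∂_1 are all 1, so H_0 = Z.
  H_1: rank ker ∂_1 − rank ∂_2 = (14 − 9) − 2 = 3, and the invariant factors of ∂_2 are all 1, so H_1 = Z^3.
  H_2: rank ker ∂_2 − rank ∂_3 = (2 − 2) − 0 = 0, and there is no ∂_3, so H_2 = 0.

As a check, the Euler characteristic is 10 − 14 + 2 = -2, which agrees with 1 − 3 + 0 = -2.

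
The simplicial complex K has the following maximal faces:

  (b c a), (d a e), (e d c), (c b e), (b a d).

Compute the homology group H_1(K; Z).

Take the total order a < b < c < d < e on the vertex set. Then K (dimension 2) consists of the simplices:

  0-simplices (5): a, b, c, d, e
  1-simplices (10): ab, ac, ad, ae, bc, bd, be, cd, ce, de
  2-simplices (5): abc, abd, ade, bce, cde

Hence C_0 ≅ Z^5, C_1 ≅ Z^10, C_2 ≅ Z^5.

The boundary map ∂_1: C_1 → C_0 is given by ∂[p,q] = [q] − [p].
This gives a 5×10 integer matrix of rank 4; reducing to Smith normal form yields diagonal entries (1,1,1,1).

The boundary map ∂_2: C_2 → C_1 acts by ∂[p,q,r] = [q,r] − [p,r] + [p,q]. For instance
  ∂abc = bc − ac + ab,
  ∂abd = bd − ad + ab.
The 10×5 boundary matrix has rank 5 and Smith normal form diag(1,1,1,1,1).

Reading off H_k = ker ∂_k / im ∂_{k+1}:

  H_1: rank ker ∂_1 − rank ∂_2 = (10 − 4) − 5 = 1, and the invariant factors of ∂_2 are all 1, so H_1 ≅ Z.

H_1 = Z.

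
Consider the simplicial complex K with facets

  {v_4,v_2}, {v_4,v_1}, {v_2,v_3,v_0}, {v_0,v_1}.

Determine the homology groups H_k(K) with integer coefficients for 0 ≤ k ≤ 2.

K has 5 vertices, 6 edges, 1 triangle.
rank ∂_0 = 0, rank ∂_1 = 4 ⇒ b_0 = 5 − 0 − 4 = 1; all invariant factors of ∂_1 are 1 so no torsion. So H_0 ≅ Z.
rank ∂_1 = 4, rank ∂_2 = 1 ⇒ b_1 = 6 − 4 − 1 = 1; all invariant factors of ∂_2 are 1 so no torsion. So H_1 ≅ Z.
rank ∂_2 = 1, rank ∂_3 = 0 ⇒ b_2 = 1 − 1 − 0 = 0. So H_2 ≅ 0.

H_0 = Z,  H_1 = Z,  H_2 = 0.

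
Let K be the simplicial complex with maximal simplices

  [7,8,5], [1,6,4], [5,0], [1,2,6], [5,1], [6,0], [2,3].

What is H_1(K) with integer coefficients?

K has 9 vertices, 12 edges, 3 triangles.
rank ∂_1 = 8, rank ∂_2 = 3 ⇒ b_1 = 12 − 8 − 3 = 1; all invariant factors of ∂_2 are 1 so no torsion. So H_1 ≅ Z.

H_1 = Z.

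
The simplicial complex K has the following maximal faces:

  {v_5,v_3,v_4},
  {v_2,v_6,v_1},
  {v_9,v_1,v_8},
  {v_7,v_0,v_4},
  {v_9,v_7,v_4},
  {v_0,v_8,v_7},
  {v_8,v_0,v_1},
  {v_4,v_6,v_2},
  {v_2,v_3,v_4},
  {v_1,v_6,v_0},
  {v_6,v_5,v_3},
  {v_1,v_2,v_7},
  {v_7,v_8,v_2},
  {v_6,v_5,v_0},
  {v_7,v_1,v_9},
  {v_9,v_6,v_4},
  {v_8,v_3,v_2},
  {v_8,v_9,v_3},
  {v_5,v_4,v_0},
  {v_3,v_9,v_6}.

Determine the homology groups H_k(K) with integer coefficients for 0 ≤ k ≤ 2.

H_0 ≅ Z,  H_1 ≅ Z ⊕ Z/2Z,  H_2 = 0.

We work with the vertex ordering v_0 < v_1 < v_2 < v_3 < v_4 < v_5 < v_6 < v_7 < v_8 < v_9. The simplices of K, each written with vertices in increasing order, are:

  0-simplices (10): [v_0], [v_1], [v_2], [v_3], [v_4], [v_5], [v_6], [v_7], [v_8], [v_9]
  1-simplices (30): (30 of them)
  2-simplices (20): (20 of them)

giving chain groups C_0 ≅ Z^10, C_1 ≅ Z^30, C_2 ≅ Z^20.

Boundary ∂_1: C_1 → C_0 sends each edge [p,q] (with p < q) to q − p.
The resulting 10×30 matrix has rank 9, and its Smith normal form has invariant factors (1,1,1,1,1,1,1,1,1).

The boundary map ∂_2: C_2 → C_1 acts by ∂[p,q,r] = [q,r] − [p,r] + [p,q]. For instance
  ∂[v_0,v_4,v_5] = [v_4,v_5] − [v_0,v_5] + [v_0,v_4],
  ∂[v_1,v_2,v_7] = [v_2,v_7] − [v_1,v_7] + [v_1,v_2].
The resulting 30×20 matrix has rank 20, and its Smith normal form has invariant factors (1,1,1,1,1,1,1,1,1,1,1,1,1,1,1,1,1,1,1,2).

Reading off H_k = ker ∂_k / im ∂_{k+1}:

  H_0: rank C_0 − rank ∂_1 = 10 − 9 = 1, and the invariant factors of ∂_1 are all 1, so H_0 = Z.
  H_1: rank ker ∂_1 − rank ∂_2 = (30 − 9) − 20 = 1, and ∂_2 has invariant factor 2 > 1, so H_1 = Z ⊕ Z/2Z.
  H_2: rank ker ∂_2 − rank ∂_3 = (20 − 20) − 0 = 0, and there is no ∂_3, so H_2 = 0.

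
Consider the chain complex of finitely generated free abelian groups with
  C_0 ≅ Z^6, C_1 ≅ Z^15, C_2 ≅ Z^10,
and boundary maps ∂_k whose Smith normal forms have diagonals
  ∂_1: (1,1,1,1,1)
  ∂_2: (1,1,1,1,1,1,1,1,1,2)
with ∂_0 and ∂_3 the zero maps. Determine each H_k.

H_0 = Z,  H_1 = Z/2Z,  H_2 = 0.

H_0: b_0 = 6 − 0 − 5 = 1; torsion from ∂_1 factors > 1: none. So H_0 = Z.
H_1: b_1 = 15 − 5 − 10 = 0; torsion from ∂_2 factors > 1: [2]. So H_1 = Z/2Z.
H_2: b_2 = 10 − 10 − 0 = 0; torsion from ∂_3 factors > 1: none. So H_2 = 0.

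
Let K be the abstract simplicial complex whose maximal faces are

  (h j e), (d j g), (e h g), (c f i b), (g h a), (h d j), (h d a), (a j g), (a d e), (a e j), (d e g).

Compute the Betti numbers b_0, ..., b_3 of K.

b_0 = 2, b_1 = 0, b_2 = 0, b_3 = 0.

Order the vertices as a < b < c < d < e < f < g < h < i < j. Listing each simplex with vertices in this order, K has dimension 3 with simplices:

  0-simplices (10): a, b, c, d, e, f, g, h, i, j
  1-simplices (21): ad, ae, ag, ah, aj, bc, bf, bi, cf, ci, de, dg, dh, dj, eg, eh, ej, fi, gh, gj, hj
  2-simplices (14): ade, adh, aej, agh, agj, bcf, bci, bfi, cfi, deg, dgj, dhj, egh, ehj
  3-simplices (1): bcfi

giving chain groups C_0 ≅ Z^10, C_1 ≅ Z^21, C_2 ≅ Z^14, C_3 ≅ Z^1.

The boundary map ∂_1: C_1 → C_0 sends each edge [p,q] (with p < q) to q − p. For instance
  ∂ae = e − a.
The 10×21 boundary matrix has rank 8 and Smith normal form diag(1,1,1,1,1,1,1,1).

Boundary ∂_2: C_2 → C_1 acts by ∂[p,q,r] = [q,r] − [p,r] + [p,q]. For instance
  ∂egh = gh − eh + eg,
  ∂ehj = hj − ej + eh.
The resulting 21×14 matrix has rank 13, and its Smith normal form has invariant factors (1,1,1,1,1,1,1,1,1,1,1,1,2).

∂_3: C_3 → C_2 sends each 3-simplex σ to the alternating sum Σ_i (−1)^i (σ with its i-th vertex removed). For instance
  ∂bcfi = cfi − bfi + bci − bcf.
The resulting 14×1 matrix has rank 1, and its Smith normal form has invariant factors (1).

Now H_k = ker ∂_k / im ∂_{k+1}, so:

  H_0: rank C_0 − rank ∂_1 = 10 − 8 = 2, and the invariant factors of ∂_1 are all 1, so H_0 = Z^2.
  H_1: rank ker ∂_1 − rank ∂_2 = (21 − 8) − 13 = 0, and ∂_2 has invariant factor 2 > 1, so H_1 = Z/2Z.
  H_2: rank ker ∂_2 − rank ∂_3 = (14 − 13) − 1 = 0, and the invariant factors of ∂_3 are all 1, so H_2 = 0.
  H_3: rank ker ∂_3 − rank ∂_4 = (1 − 1) − 0 = 0, and there is no ∂_4, so H_3 = 0.

(K is a triangulation of the disjoint union of the real projective plane RP^2 and the 3-simplex.)

Hence the Betti numbers are b_0 = 2, b_1 = 0, b_2 = 0, b_3 = 0.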